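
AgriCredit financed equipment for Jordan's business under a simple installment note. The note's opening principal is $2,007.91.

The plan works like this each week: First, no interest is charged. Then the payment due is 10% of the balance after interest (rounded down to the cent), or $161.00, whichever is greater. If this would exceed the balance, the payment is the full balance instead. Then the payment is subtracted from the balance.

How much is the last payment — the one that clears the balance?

$14.77

Week 1: $2,007.91 − $200.79 → $1,807.12
Week 2: $1,807.12 − $180.71 → $1,626.41
Week 3: $1,626.41 − $162.64 → $1,463.77
Week 4: $1,463.77 − $161.00 → $1,302.77
Week 5: $1,302.77 − $161.00 → $1,141.77
Week 6: $1,141.77 − $161.00 → $980.77
Week 7: $980.77 − $161.00 → $819.77
Week 8: $819.77 − $161.00 → $658.77
Week 9: $658.77 − $161.00 → $497.77
Week 10: $497.77 − $161.00 → $336.77
Week 11: $336.77 − $161.00 → $175.77
Week 12: $175.77 − $161.00 → $14.77
Week 13: $14.77 − $14.77 → $0.00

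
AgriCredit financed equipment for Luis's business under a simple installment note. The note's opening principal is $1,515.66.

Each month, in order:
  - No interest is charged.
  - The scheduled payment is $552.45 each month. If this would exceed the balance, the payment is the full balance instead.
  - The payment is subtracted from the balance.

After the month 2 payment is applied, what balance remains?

$410.76

Month 1: opening $1,515.66; payment $552.45; balance $963.21
Month 2: opening $963.21; payment $552.45; balance $410.76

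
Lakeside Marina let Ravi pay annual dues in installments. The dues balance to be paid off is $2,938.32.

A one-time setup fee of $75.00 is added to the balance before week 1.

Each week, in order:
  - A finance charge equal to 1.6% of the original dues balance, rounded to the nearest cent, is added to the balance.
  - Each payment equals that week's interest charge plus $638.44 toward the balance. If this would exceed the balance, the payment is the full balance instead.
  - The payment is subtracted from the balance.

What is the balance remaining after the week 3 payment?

Week 1: $3,013.32 +$47.01 interest = $3,060.33; pay $685.45 → $2,374.88
Week 2: $2,374.88 +$47.01 interest = $2,421.89; pay $685.45 → $1,736.44
Week 3: $1,736.44 +$47.01 interest = $1,783.45; pay $685.45 → $1,098.00

$1,098.00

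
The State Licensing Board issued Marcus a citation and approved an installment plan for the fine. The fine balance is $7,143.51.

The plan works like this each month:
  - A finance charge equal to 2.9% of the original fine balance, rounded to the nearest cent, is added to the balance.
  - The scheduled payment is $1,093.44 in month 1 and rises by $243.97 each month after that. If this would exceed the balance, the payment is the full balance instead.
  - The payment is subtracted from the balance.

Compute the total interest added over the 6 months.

$1,242.96

# | Opening | Interest | Payment | End bal
1 | $7,143.51 | $207.16 | $1,093.44 | $6,257.23
2 | $6,257.23 | $207.16 | $1,337.41 | $5,126.98
3 | $5,126.98 | $207.16 | $1,581.38 | $3,752.76
4 | $3,752.76 | $207.16 | $1,825.35 | $2,134.57
5 | $2,134.57 | $207.16 | $2,069.32 | $272.41
6 | $272.41 | $207.16 | $479.57 | $0.00
Total interest: $207.16 + $207.16 + $207.16 + $207.16 + $207.16 + $207.16 = $1,242.96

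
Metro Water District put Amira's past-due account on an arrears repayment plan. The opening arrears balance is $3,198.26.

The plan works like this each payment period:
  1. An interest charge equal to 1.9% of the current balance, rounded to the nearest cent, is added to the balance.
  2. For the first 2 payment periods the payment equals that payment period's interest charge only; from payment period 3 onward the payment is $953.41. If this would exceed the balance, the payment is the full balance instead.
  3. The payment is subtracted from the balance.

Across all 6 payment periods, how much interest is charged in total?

$261.55

# | Opening | Interest | Payment | End bal
1 | $3,198.26 | $60.77 | $60.77 | $3,198.26
2 | $3,198.26 | $60.77 | $60.77 | $3,198.26
3 | $3,198.26 | $60.77 | $953.41 | $2,305.62
4 | $2,305.62 | $43.81 | $953.41 | $1,396.02
5 | $1,396.02 | $26.52 | $953.41 | $469.13
6 | $469.13 | $8.91 | $478.04 | $0.00
Total interest: $60.77 + $60.77 + $60.77 + $43.81 + $26.52 + $8.91 = $261.55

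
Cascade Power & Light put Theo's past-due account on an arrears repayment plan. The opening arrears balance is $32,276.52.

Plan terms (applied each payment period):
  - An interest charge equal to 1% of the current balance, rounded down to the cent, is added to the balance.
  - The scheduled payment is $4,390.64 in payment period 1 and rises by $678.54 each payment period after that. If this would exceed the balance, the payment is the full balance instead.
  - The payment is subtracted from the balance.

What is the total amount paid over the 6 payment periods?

Payment period 1: $32,276.52 +$322.76 interest = $32,599.28; pay $4,390.64 → $28,208.64
Payment period 2: $28,208.64 +$282.08 interest = $28,490.72; pay $5,069.18 → $23,421.54
Payment period 3: $23,421.54 +$234.21 interest = $23,655.75; pay $5,747.72 → $17,908.03
Payment period 4: $17,908.03 +$179.08 interest = $18,087.11; pay $6,426.26 → $11,660.85
Payment period 5: $11,660.85 +$116.60 interest = $11,777.45; pay $7,104.80 → $4,672.65
Payment period 6: $4,672.65 +$46.72 interest = $4,719.37; pay $4,719.37 → $0.00
Total paid: $33,457.97

$33,457.97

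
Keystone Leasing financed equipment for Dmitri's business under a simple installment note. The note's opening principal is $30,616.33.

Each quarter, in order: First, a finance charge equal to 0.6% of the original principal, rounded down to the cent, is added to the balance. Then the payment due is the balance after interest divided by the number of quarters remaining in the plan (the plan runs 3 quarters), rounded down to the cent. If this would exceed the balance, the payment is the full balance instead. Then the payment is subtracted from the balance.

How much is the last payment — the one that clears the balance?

Quarter 1: opening $30,616.33; interest $183.69 → $30,800.02; payment $10,266.67; balance $20,533.35
Quarter 2: opening $20,533.35; interest $183.69 → $20,717.04; payment $10,358.52; balance $10,358.52
Quarter 3: opening $10,358.52; interest $183.69 → $10,542.21; payment $10,542.21; balance $0.00

$10,542.21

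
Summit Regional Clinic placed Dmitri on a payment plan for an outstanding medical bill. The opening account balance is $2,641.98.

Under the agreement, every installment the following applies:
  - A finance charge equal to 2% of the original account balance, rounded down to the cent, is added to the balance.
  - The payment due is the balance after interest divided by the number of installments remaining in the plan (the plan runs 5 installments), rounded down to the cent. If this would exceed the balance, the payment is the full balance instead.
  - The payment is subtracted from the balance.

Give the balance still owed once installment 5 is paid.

Installment 1: $2,641.98 +$52.83 interest = $2,694.81; pay $538.96 → $2,155.85
Installment 2: $2,155.85 +$52.83 interest = $2,208.68; pay $552.17 → $1,656.51
Installment 3: $1,656.51 +$52.83 interest = $1,709.34; pay $569.78 → $1,139.56
Installment 4: $1,139.56 +$52.83 interest = $1,192.39; pay $596.19 → $596.20
Installment 5: $596.20 +$52.83 interest = $649.03; pay $649.03 → $0.00

$0.00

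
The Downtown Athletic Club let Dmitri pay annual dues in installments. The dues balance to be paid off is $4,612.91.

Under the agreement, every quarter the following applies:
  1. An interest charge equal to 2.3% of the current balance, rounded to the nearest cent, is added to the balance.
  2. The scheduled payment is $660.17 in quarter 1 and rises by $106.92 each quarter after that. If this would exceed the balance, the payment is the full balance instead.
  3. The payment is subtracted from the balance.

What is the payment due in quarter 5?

$1,087.85

Quarter 1: $4,612.91 +$106.10 interest = $4,719.01; pay $660.17 → $4,058.84
Quarter 2: $4,058.84 +$93.35 interest = $4,152.19; pay $767.09 → $3,385.10
Quarter 3: $3,385.10 +$77.86 interest = $3,462.96; pay $874.01 → $2,588.95
Quarter 4: $2,588.95 +$59.55 interest = $2,648.50; pay $980.93 → $1,667.57
Quarter 5: $1,667.57 +$38.35 interest = $1,705.92; pay $1,087.85 → $618.07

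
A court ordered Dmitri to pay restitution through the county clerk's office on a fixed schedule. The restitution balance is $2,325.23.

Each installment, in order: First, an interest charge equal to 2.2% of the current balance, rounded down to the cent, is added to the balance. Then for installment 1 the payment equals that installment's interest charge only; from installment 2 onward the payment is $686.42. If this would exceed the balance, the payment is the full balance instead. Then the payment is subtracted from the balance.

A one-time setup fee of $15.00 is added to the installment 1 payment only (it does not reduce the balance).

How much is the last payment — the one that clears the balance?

$385.47

Installment 1: opening $2,325.23; interest $51.15 → $2,376.38; payment $51.15 (+ $15.00 fee); balance $2,325.23
Installment 2: opening $2,325.23; interest $51.15 → $2,376.38; payment $686.42; balance $1,689.96
Installment 3: opening $1,689.96; interest $37.17 → $1,727.13; payment $686.42; balance $1,040.71
Installment 4: opening $1,040.71; interest $22.89 → $1,063.60; payment $686.42; balance $377.18
Installment 5: opening $377.18; interest $8.29 → $385.47; payment $385.47; balance $0.00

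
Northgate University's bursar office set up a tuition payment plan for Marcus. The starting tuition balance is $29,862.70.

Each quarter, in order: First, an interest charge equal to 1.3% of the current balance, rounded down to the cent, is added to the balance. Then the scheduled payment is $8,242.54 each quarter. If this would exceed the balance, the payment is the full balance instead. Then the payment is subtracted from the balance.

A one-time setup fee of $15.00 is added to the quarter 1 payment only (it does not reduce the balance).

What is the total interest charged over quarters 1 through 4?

$934.87

Quarter 1: opening $29,862.70; interest $388.21 → $30,250.91; payment $8,242.54 (+ $15.00 fee); balance $22,008.37
Quarter 2: opening $22,008.37; interest $286.10 → $22,294.47; payment $8,242.54; balance $14,051.93
Quarter 3: opening $14,051.93; interest $182.67 → $14,234.60; payment $8,242.54; balance $5,992.06
Quarter 4: opening $5,992.06; interest $77.89 → $6,069.95; payment $6,069.95; balance $0.00
Total interest: $388.21 + $286.10 + $182.67 + $77.89 = $934.87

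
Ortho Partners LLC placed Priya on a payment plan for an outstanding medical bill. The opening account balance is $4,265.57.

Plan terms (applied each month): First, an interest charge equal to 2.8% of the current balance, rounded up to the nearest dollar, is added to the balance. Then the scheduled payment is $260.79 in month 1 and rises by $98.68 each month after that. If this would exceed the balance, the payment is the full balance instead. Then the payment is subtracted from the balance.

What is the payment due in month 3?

$458.15

# | Opening | Interest | Payment | End bal
1 | $4,265.57 | $120.00 | $260.79 | $4,124.78
2 | $4,124.78 | $116.00 | $359.47 | $3,881.31
3 | $3,881.31 | $109.00 | $458.15 | $3,532.16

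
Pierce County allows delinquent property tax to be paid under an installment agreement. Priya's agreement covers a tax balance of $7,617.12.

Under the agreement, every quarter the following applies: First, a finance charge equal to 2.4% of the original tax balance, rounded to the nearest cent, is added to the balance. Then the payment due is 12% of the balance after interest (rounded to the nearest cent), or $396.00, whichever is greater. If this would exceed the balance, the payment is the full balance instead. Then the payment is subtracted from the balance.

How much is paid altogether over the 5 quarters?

Quarter 1: $7,617.12 +$182.81 interest = $7,799.93; pay $935.99 → $6,863.94
Quarter 2: $6,863.94 +$182.81 interest = $7,046.75; pay $845.61 → $6,201.14
Quarter 3: $6,201.14 +$182.81 interest = $6,383.95; pay $766.07 → $5,617.88
Quarter 4: $5,617.88 +$182.81 interest = $5,800.69; pay $696.08 → $5,104.61
Quarter 5: $5,104.61 +$182.81 interest = $5,287.42; pay $634.49 → $4,652.93
Total paid: $3,878.24

$3,878.24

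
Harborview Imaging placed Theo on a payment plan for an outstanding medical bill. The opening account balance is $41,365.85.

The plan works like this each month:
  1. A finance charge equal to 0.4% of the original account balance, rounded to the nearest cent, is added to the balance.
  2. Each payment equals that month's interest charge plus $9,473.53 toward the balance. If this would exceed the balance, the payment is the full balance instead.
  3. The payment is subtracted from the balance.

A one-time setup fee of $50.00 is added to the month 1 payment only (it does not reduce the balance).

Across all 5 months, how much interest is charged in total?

$827.30

# | Opening | Interest | Payment | Fee | End bal
1 | $41,365.85 | $165.46 | $9,638.99 | $50.00 | $31,892.32
2 | $31,892.32 | $165.46 | $9,638.99 | — | $22,418.79
3 | $22,418.79 | $165.46 | $9,638.99 | — | $12,945.26
4 | $12,945.26 | $165.46 | $9,638.99 | — | $3,471.73
5 | $3,471.73 | $165.46 | $3,637.19 | — | $0.00
Total interest: $165.46 + $165.46 + $165.46 + $165.46 + $165.46 = $827.30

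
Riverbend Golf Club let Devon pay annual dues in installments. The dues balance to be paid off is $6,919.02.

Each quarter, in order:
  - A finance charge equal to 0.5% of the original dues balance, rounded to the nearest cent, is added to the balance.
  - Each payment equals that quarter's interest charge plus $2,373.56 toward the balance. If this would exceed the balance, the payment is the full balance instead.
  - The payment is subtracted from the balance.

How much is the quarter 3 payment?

Quarter 1: $6,919.02 +$34.60 interest = $6,953.62; pay $2,408.16 → $4,545.46
Quarter 2: $4,545.46 +$34.60 interest = $4,580.06; pay $2,408.16 → $2,171.90
Quarter 3: $2,171.90 +$34.60 interest = $2,206.50; pay $2,206.50 → $0.00

$2,206.50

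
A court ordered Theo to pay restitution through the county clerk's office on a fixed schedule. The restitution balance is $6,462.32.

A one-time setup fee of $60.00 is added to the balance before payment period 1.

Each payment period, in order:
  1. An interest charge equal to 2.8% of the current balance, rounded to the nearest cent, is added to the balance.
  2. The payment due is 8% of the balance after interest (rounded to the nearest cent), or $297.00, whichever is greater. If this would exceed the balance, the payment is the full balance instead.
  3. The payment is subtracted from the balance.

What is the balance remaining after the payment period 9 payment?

$3,948.48

# | Opening | Interest | Payment | End bal
1 | $6,522.32 | $182.62 | $536.40 | $6,168.54
2 | $6,168.54 | $172.72 | $507.30 | $5,833.96
3 | $5,833.96 | $163.35 | $479.78 | $5,517.53
4 | $5,517.53 | $154.49 | $453.76 | $5,218.26
5 | $5,218.26 | $146.11 | $429.15 | $4,935.22
6 | $4,935.22 | $138.19 | $405.87 | $4,667.54
7 | $4,667.54 | $130.69 | $383.86 | $4,414.37
8 | $4,414.37 | $123.60 | $363.04 | $4,174.93
9 | $4,174.93 | $116.90 | $343.35 | $3,948.48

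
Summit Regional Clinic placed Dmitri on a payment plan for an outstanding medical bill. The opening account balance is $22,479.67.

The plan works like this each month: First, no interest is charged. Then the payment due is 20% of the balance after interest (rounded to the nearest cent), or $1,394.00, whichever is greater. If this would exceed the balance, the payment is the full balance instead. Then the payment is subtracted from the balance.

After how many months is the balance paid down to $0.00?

11

# | Opening | Payment | End bal
1 | $22,479.67 | $4,495.93 | $17,983.74
2 | $17,983.74 | $3,596.75 | $14,386.99
3 | $14,386.99 | $2,877.40 | $11,509.59
4 | $11,509.59 | $2,301.92 | $9,207.67
5 | $9,207.67 | $1,841.53 | $7,366.14
6 | $7,366.14 | $1,473.23 | $5,892.91
7 | $5,892.91 | $1,394.00 | $4,498.91
8 | $4,498.91 | $1,394.00 | $3,104.91
9 | $3,104.91 | $1,394.00 | $1,710.91
10 | $1,710.91 | $1,394.00 | $316.91
11 | $316.91 | $316.91 | $0.00
Balance reaches $0.00 in month 11.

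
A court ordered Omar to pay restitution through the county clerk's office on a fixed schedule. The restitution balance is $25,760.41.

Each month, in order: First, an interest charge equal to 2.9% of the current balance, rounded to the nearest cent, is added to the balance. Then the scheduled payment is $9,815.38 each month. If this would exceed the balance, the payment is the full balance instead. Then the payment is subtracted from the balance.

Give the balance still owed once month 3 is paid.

Month 1: $25,760.41 +$747.05 interest = $26,507.46; pay $9,815.38 → $16,692.08
Month 2: $16,692.08 +$484.07 interest = $17,176.15; pay $9,815.38 → $7,360.77
Month 3: $7,360.77 +$213.46 interest = $7,574.23; pay $7,574.23 → $0.00

$0.00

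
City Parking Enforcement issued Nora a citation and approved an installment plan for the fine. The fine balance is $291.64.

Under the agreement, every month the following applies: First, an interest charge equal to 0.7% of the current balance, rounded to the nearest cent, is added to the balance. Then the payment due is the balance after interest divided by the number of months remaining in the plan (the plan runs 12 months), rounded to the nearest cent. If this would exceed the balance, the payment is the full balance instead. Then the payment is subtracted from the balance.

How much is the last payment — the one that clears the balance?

Month 1: $291.64 +$2.04 interest = $293.68; pay $24.47 → $269.21
Month 2: $269.21 +$1.88 interest = $271.09; pay $24.64 → $246.45
Month 3: $246.45 +$1.73 interest = $248.18; pay $24.82 → $223.36
Month 4: $223.36 +$1.56 interest = $224.92; pay $24.99 → $199.93
Month 5: $199.93 +$1.40 interest = $201.33; pay $25.17 → $176.16
Month 6: $176.16 +$1.23 interest = $177.39; pay $25.34 → $152.05
Month 7: $152.05 +$1.06 interest = $153.11; pay $25.52 → $127.59
Month 8: $127.59 +$0.89 interest = $128.48; pay $25.70 → $102.78
Month 9: $102.78 +$0.72 interest = $103.50; pay $25.88 → $77.62
Month 10: $77.62 +$0.54 interest = $78.16; pay $26.05 → $52.11
Month 11: $52.11 +$0.36 interest = $52.47; pay $26.24 → $26.23
Month 12: $26.23 +$0.18 interest = $26.41; pay $26.41 → $0.00

$26.41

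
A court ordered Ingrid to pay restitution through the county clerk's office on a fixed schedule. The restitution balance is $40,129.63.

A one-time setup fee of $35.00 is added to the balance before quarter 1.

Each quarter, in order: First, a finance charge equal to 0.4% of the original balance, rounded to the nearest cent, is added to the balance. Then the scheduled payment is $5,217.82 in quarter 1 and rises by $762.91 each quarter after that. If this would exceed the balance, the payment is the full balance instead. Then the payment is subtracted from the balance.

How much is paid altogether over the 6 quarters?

$41,127.75

Quarter 1: $40,164.63 +$160.52 interest = $40,325.15; pay $5,217.82 → $35,107.33
Quarter 2: $35,107.33 +$160.52 interest = $35,267.85; pay $5,980.73 → $29,287.12
Quarter 3: $29,287.12 +$160.52 interest = $29,447.64; pay $6,743.64 → $22,704.00
Quarter 4: $22,704.00 +$160.52 interest = $22,864.52; pay $7,506.55 → $15,357.97
Quarter 5: $15,357.97 +$160.52 interest = $15,518.49; pay $8,269.46 → $7,249.03
Quarter 6: $7,249.03 +$160.52 interest = $7,409.55; pay $7,409.55 → $0.00
Total paid: $41,127.75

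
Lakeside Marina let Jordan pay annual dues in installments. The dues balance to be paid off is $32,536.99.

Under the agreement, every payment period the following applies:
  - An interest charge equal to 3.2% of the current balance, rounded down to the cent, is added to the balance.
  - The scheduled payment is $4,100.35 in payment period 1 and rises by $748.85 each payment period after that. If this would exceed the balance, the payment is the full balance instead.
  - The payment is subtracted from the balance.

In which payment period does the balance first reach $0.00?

Payment period 1: opening $32,536.99; interest $1,041.18 → $33,578.17; payment $4,100.35; balance $29,477.82
Payment period 2: opening $29,477.82; interest $943.29 → $30,421.11; payment $4,849.20; balance $25,571.91
Payment period 3: opening $25,571.91; interest $818.30 → $26,390.21; payment $5,598.05; balance $20,792.16
Payment period 4: opening $20,792.16; interest $665.34 → $21,457.50; payment $6,346.90; balance $15,110.60
Payment period 5: opening $15,110.60; interest $483.53 → $15,594.13; payment $7,095.75; balance $8,498.38
Payment period 6: opening $8,498.38; interest $271.94 → $8,770.32; payment $7,844.60; balance $925.72
Payment period 7: opening $925.72; interest $29.62 → $955.34; payment $955.34; balance $0.00
Balance reaches $0.00 in payment period 7.

7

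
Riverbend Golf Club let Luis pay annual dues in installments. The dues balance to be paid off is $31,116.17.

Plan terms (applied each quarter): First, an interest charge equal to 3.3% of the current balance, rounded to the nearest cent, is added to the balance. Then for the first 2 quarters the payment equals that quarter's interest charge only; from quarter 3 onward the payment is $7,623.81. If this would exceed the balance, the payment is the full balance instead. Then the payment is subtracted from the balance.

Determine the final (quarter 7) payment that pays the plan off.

$3,505.05

# | Opening | Interest | Payment | End bal
1 | $31,116.17 | $1,026.83 | $1,026.83 | $31,116.17
2 | $31,116.17 | $1,026.83 | $1,026.83 | $31,116.17
3 | $31,116.17 | $1,026.83 | $7,623.81 | $24,519.19
4 | $24,519.19 | $809.13 | $7,623.81 | $17,704.51
5 | $17,704.51 | $584.25 | $7,623.81 | $10,664.95
6 | $10,664.95 | $351.94 | $7,623.81 | $3,393.08
7 | $3,393.08 | $111.97 | $3,505.05 | $0.00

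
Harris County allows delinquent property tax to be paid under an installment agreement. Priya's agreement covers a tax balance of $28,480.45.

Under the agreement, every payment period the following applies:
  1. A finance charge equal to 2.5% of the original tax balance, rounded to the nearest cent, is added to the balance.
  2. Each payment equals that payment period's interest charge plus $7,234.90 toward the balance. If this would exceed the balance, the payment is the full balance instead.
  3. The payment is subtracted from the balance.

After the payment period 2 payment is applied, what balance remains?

Payment period 1: $28,480.45 +$712.01 interest = $29,192.46; pay $7,946.91 → $21,245.55
Payment period 2: $21,245.55 +$712.01 interest = $21,957.56; pay $7,946.91 → $14,010.65

$14,010.65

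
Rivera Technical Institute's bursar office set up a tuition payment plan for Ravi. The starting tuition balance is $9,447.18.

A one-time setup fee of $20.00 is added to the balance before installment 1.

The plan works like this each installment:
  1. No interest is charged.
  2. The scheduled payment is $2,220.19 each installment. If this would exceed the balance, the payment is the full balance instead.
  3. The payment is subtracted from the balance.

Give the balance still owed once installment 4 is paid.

$586.42

# | Opening | Payment | End bal
1 | $9,467.18 | $2,220.19 | $7,246.99
2 | $7,246.99 | $2,220.19 | $5,026.80
3 | $5,026.80 | $2,220.19 | $2,806.61
4 | $2,806.61 | $2,220.19 | $586.42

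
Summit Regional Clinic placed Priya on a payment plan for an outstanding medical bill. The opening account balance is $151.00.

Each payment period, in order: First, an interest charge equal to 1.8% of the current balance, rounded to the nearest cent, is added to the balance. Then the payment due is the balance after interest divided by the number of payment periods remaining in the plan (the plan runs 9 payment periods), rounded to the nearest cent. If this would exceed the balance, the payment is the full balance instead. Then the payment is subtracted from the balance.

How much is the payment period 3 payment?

Payment period 1: $151.00 +$2.72 interest = $153.72; pay $17.08 → $136.64
Payment period 2: $136.64 +$2.46 interest = $139.10; pay $17.39 → $121.71
Payment period 3: $121.71 +$2.19 interest = $123.90; pay $17.70 → $106.20

$17.70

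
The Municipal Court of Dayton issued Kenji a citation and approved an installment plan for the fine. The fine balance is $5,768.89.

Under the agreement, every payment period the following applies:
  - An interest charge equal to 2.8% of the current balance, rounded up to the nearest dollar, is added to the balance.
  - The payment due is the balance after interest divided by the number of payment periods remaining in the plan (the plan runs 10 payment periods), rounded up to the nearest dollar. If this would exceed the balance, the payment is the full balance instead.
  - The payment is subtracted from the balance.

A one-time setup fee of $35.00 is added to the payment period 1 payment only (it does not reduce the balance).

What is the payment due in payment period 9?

$740.00

Payment period 1: opening $5,768.89; interest $162.00 → $5,930.89; payment $594.00 (+ $35.00 fee); balance $5,336.89
Payment period 2: opening $5,336.89; interest $150.00 → $5,486.89; payment $610.00; balance $4,876.89
Payment period 3: opening $4,876.89; interest $137.00 → $5,013.89; payment $627.00; balance $4,386.89
Payment period 4: opening $4,386.89; interest $123.00 → $4,509.89; payment $645.00; balance $3,864.89
Payment period 5: opening $3,864.89; interest $109.00 → $3,973.89; payment $663.00; balance $3,310.89
Payment period 6: opening $3,310.89; interest $93.00 → $3,403.89; payment $681.00; balance $2,722.89
Payment period 7: opening $2,722.89; interest $77.00 → $2,799.89; payment $700.00; balance $2,099.89
Payment period 8: opening $2,099.89; interest $59.00 → $2,158.89; payment $720.00; balance $1,438.89
Payment period 9: opening $1,438.89; interest $41.00 → $1,479.89; payment $740.00; balance $739.89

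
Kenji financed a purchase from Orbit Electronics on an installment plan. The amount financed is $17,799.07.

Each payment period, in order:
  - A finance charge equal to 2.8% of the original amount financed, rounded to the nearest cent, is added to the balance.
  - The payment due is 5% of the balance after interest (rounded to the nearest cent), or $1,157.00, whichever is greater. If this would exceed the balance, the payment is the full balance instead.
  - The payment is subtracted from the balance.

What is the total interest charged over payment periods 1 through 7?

$3,488.59

Payment period 1: $17,799.07 +$498.37 interest = $18,297.44; pay $1,157.00 → $17,140.44
Payment period 2: $17,140.44 +$498.37 interest = $17,638.81; pay $1,157.00 → $16,481.81
Payment period 3: $16,481.81 +$498.37 interest = $16,980.18; pay $1,157.00 → $15,823.18
Payment period 4: $15,823.18 +$498.37 interest = $16,321.55; pay $1,157.00 → $15,164.55
Payment period 5: $15,164.55 +$498.37 interest = $15,662.92; pay $1,157.00 → $14,505.92
Payment period 6: $14,505.92 +$498.37 interest = $15,004.29; pay $1,157.00 → $13,847.29
Payment period 7: $13,847.29 +$498.37 interest = $14,345.66; pay $1,157.00 → $13,188.66
Total interest: $498.37 + $498.37 + $498.37 + $498.37 + $498.37 + $498.37 + $498.37 = $3,488.59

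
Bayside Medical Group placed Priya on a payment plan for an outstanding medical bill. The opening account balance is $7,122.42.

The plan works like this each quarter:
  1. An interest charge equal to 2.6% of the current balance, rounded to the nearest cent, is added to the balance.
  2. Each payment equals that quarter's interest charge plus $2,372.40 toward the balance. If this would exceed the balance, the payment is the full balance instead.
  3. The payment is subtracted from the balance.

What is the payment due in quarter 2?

$2,495.90

Quarter 1: $7,122.42 +$185.18 interest = $7,307.60; pay $2,557.58 → $4,750.02
Quarter 2: $4,750.02 +$123.50 interest = $4,873.52; pay $2,495.90 → $2,377.62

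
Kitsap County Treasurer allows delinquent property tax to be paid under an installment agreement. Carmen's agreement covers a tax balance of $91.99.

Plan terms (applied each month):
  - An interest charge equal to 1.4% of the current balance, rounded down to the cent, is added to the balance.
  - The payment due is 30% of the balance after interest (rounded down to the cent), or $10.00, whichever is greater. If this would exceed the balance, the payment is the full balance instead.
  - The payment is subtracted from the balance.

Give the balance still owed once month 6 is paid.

# | Opening | Interest | Payment | End bal
1 | $91.99 | $1.28 | $27.98 | $65.29
2 | $65.29 | $0.91 | $19.86 | $46.34
3 | $46.34 | $0.64 | $14.09 | $32.89
4 | $32.89 | $0.46 | $10.00 | $23.35
5 | $23.35 | $0.32 | $10.00 | $13.67
6 | $13.67 | $0.19 | $10.00 | $3.86

$3.86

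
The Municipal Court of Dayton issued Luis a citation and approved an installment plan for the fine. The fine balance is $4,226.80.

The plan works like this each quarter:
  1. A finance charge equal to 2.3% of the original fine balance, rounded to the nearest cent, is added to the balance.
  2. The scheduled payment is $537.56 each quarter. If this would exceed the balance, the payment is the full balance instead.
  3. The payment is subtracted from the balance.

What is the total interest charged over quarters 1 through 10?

$972.20

Quarter 1: opening $4,226.80; interest $97.22 → $4,324.02; payment $537.56; balance $3,786.46
Quarter 2: opening $3,786.46; interest $97.22 → $3,883.68; payment $537.56; balance $3,346.12
Quarter 3: opening $3,346.12; interest $97.22 → $3,443.34; payment $537.56; balance $2,905.78
Quarter 4: opening $2,905.78; interest $97.22 → $3,003.00; payment $537.56; balance $2,465.44
Quarter 5: opening $2,465.44; interest $97.22 → $2,562.66; payment $537.56; balance $2,025.10
Quarter 6: opening $2,025.10; interest $97.22 → $2,122.32; payment $537.56; balance $1,584.76
Quarter 7: opening $1,584.76; interest $97.22 → $1,681.98; payment $537.56; balance $1,144.42
Quarter 8: opening $1,144.42; interest $97.22 → $1,241.64; payment $537.56; balance $704.08
Quarter 9: opening $704.08; interest $97.22 → $801.30; payment $537.56; balance $263.74
Quarter 10: opening $263.74; interest $97.22 → $360.96; payment $360.96; balance $0.00
Total interest: $97.22 + $97.22 + $97.22 + $97.22 + $97.22 + $97.22 + $97.22 + $97.22 + $97.22 + $97.22 = $972.20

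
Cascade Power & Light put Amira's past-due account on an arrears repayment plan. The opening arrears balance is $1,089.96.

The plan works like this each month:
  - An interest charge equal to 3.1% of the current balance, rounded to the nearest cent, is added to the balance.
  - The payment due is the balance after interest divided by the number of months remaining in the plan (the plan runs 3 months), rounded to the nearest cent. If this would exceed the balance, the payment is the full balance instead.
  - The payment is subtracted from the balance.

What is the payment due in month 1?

$374.58

# | Opening | Interest | Payment | End bal
1 | $1,089.96 | $33.79 | $374.58 | $749.17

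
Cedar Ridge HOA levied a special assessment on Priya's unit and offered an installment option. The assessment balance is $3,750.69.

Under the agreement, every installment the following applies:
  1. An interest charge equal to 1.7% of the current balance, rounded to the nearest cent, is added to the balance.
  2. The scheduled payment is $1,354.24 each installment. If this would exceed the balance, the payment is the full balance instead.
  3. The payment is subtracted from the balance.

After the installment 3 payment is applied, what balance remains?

Installment 1: $3,750.69 +$63.76 interest = $3,814.45; pay $1,354.24 → $2,460.21
Installment 2: $2,460.21 +$41.82 interest = $2,502.03; pay $1,354.24 → $1,147.79
Installment 3: $1,147.79 +$19.51 interest = $1,167.30; pay $1,167.30 → $0.00

$0.00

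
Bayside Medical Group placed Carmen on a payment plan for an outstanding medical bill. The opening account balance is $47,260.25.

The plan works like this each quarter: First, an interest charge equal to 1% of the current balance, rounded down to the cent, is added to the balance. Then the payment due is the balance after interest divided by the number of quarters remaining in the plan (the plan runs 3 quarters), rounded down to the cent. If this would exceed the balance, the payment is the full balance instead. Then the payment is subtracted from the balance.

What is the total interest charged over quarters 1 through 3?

Quarter 1: opening $47,260.25; interest $472.60 → $47,732.85; payment $15,910.95; balance $31,821.90
Quarter 2: opening $31,821.90; interest $318.21 → $32,140.11; payment $16,070.05; balance $16,070.06
Quarter 3: opening $16,070.06; interest $160.70 → $16,230.76; payment $16,230.76; balance $0.00
Total interest: $472.60 + $318.21 + $160.70 = $951.51

$951.51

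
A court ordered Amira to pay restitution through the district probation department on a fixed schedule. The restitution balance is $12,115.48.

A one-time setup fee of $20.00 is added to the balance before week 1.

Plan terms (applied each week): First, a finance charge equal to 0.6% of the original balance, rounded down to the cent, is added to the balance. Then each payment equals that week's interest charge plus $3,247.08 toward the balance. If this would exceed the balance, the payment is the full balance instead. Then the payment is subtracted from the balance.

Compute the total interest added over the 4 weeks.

$290.76

# | Opening | Interest | Payment | End bal
1 | $12,135.48 | $72.69 | $3,319.77 | $8,888.40
2 | $8,888.40 | $72.69 | $3,319.77 | $5,641.32
3 | $5,641.32 | $72.69 | $3,319.77 | $2,394.24
4 | $2,394.24 | $72.69 | $2,466.93 | $0.00
Total interest: $72.69 + $72.69 + $72.69 + $72.69 = $290.76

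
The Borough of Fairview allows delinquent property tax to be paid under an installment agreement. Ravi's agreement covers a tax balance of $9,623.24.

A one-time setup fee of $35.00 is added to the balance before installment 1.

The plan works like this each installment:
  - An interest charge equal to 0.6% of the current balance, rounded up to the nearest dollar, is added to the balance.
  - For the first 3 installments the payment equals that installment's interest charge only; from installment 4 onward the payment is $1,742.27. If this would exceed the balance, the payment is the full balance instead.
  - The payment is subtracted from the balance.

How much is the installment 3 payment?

Installment 1: $9,658.24 +$58.00 interest = $9,716.24; pay $58.00 → $9,658.24
Installment 2: $9,658.24 +$58.00 interest = $9,716.24; pay $58.00 → $9,658.24
Installment 3: $9,658.24 +$58.00 interest = $9,716.24; pay $58.00 → $9,658.24

$58.00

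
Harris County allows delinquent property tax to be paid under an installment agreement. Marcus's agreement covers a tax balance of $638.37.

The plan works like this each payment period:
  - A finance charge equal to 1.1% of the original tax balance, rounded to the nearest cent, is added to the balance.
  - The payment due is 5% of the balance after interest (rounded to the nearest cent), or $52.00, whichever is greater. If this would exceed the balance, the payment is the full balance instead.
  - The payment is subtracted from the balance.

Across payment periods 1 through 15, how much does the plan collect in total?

# | Opening | Interest | Payment | End bal
1 | $638.37 | $7.02 | $52.00 | $593.39
2 | $593.39 | $7.02 | $52.00 | $548.41
3 | $548.41 | $7.02 | $52.00 | $503.43
4 | $503.43 | $7.02 | $52.00 | $458.45
5 | $458.45 | $7.02 | $52.00 | $413.47
6 | $413.47 | $7.02 | $52.00 | $368.49
7 | $368.49 | $7.02 | $52.00 | $323.51
8 | $323.51 | $7.02 | $52.00 | $278.53
9 | $278.53 | $7.02 | $52.00 | $233.55
10 | $233.55 | $7.02 | $52.00 | $188.57
11 | $188.57 | $7.02 | $52.00 | $143.59
12 | $143.59 | $7.02 | $52.00 | $98.61
13 | $98.61 | $7.02 | $52.00 | $53.63
14 | $53.63 | $7.02 | $52.00 | $8.65
15 | $8.65 | $7.02 | $15.67 | $0.00
Total paid: $743.67

$743.67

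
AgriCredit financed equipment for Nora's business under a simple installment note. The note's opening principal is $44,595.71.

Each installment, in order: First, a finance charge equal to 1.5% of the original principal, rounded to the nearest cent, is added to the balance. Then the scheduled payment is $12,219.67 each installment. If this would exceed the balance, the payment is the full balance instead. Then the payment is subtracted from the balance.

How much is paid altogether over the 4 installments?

Installment 1: opening $44,595.71; interest $668.94 → $45,264.65; payment $12,219.67; balance $33,044.98
Installment 2: opening $33,044.98; interest $668.94 → $33,713.92; payment $12,219.67; balance $21,494.25
Installment 3: opening $21,494.25; interest $668.94 → $22,163.19; payment $12,219.67; balance $9,943.52
Installment 4: opening $9,943.52; interest $668.94 → $10,612.46; payment $10,612.46; balance $0.00
Total paid: $47,271.47

$47,271.47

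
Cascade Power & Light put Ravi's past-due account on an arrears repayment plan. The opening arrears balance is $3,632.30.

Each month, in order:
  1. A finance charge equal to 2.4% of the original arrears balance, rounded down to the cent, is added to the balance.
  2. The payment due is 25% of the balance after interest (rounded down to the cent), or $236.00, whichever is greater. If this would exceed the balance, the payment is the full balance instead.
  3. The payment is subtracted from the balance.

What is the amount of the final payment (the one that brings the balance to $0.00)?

Month 1: opening $3,632.30; interest $87.17 → $3,719.47; payment $929.86; balance $2,789.61
Month 2: opening $2,789.61; interest $87.17 → $2,876.78; payment $719.19; balance $2,157.59
Month 3: opening $2,157.59; interest $87.17 → $2,244.76; payment $561.19; balance $1,683.57
Month 4: opening $1,683.57; interest $87.17 → $1,770.74; payment $442.68; balance $1,328.06
Month 5: opening $1,328.06; interest $87.17 → $1,415.23; payment $353.80; balance $1,061.43
Month 6: opening $1,061.43; interest $87.17 → $1,148.60; payment $287.15; balance $861.45
Month 7: opening $861.45; interest $87.17 → $948.62; payment $237.15; balance $711.47
Month 8: opening $711.47; interest $87.17 → $798.64; payment $236.00; balance $562.64
Month 9: opening $562.64; interest $87.17 → $649.81; payment $236.00; balance $413.81
Month 10: opening $413.81; interest $87.17 → $500.98; payment $236.00; balance $264.98
Month 11: opening $264.98; interest $87.17 → $352.15; payment $236.00; balance $116.15
Month 12: opening $116.15; interest $87.17 → $203.32; payment $203.32; balance $0.00

$203.32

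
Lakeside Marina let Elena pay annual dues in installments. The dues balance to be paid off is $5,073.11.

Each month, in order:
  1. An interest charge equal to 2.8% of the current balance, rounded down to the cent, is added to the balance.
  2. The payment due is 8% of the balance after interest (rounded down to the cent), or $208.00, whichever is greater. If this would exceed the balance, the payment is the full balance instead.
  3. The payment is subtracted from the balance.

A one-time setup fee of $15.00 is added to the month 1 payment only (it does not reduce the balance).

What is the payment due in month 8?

Month 1: $5,073.11 +$142.04 interest = $5,215.15; pay $417.21 (+ $15.00 fee) → $4,797.94
Month 2: $4,797.94 +$134.34 interest = $4,932.28; pay $394.58 → $4,537.70
Month 3: $4,537.70 +$127.05 interest = $4,664.75; pay $373.18 → $4,291.57
Month 4: $4,291.57 +$120.16 interest = $4,411.73; pay $352.93 → $4,058.80
Month 5: $4,058.80 +$113.64 interest = $4,172.44; pay $333.79 → $3,838.65
Month 6: $3,838.65 +$107.48 interest = $3,946.13; pay $315.69 → $3,630.44
Month 7: $3,630.44 +$101.65 interest = $3,732.09; pay $298.56 → $3,433.53
Month 8: $3,433.53 +$96.13 interest = $3,529.66; pay $282.37 → $3,247.29

$282.37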